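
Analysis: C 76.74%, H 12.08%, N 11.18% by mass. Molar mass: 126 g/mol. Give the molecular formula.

Assume 100 g: 76.74 g C, 12.08 g H, 11.18 g N.
n(C) = 76.74/12.01 = 6.39, n(H) = 12.08/1.008 = 11.98, n(N) = 11.18/14.01 = 0.798
Ratios (÷ 0.798): C 8.007, H 15.018, N 1.000
≈ 8:15:1 → C8H15N
Empirical-formula mass = 125.21 g/mol
n = 126 / 125.21 = 1.01 ≈ 1
Molecular formula = empirical formula = C8H15N

C8H15N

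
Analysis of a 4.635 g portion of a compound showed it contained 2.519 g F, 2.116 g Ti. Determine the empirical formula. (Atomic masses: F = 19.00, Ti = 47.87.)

F3Ti

n(F) = 2.519/19.00 = 0.1326, n(Ti) = 2.116/47.87 = 0.0442
Ratios (÷ 0.0442): F 2.999, Ti 1.000
→ F3Ti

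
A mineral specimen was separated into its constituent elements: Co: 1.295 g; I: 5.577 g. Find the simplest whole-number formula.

CoI2

Co: 1.295 g ÷ 58.93 g/mol = 0.02198 mol
I: 5.577 g ÷ 126.90 g/mol = 0.04395 mol
Ratios (÷ 0.02198): Co 1.000, I 2.000
≈ 1:2 → CoI2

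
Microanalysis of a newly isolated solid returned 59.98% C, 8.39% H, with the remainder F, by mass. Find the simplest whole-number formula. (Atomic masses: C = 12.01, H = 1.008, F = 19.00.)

Assume 100 g: 59.98 g C, 8.39 g H, 31.63 g F.
n(C) = 59.98/12.01 = 4.994, n(H) = 8.39/1.008 = 8.323, n(F) = 31.63/19.00 = 1.665
Ratios (÷ 1.665): C 3.000, H 5.000, F 1.000
→ C3H5F

C3H5F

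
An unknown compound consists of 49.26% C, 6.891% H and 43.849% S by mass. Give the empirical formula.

Assume 100 g: 49.26 g C, 6.891 g H, 43.849 g S.
C: 49.26 g ÷ 12.01 g/mol = 4.102 mol
H: 6.891 g ÷ 1.008 g/mol = 6.836 mol
S: 43.849 g ÷ 32.07 g/mol = 1.367 mol
Ratios (÷ 1.367): C 3.000, H 5.000, S 1.000
Ratio ≈ 3:5:1, so the empirical formula is C3H5S

C3H5S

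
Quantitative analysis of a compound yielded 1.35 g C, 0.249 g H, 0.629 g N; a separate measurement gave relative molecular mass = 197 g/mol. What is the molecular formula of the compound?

C10H22N4

n(C) = 1.35/12.01 = 0.1124, n(H) = 0.249/1.008 = 0.247, n(N) = 0.629/14.01 = 0.0449
Smallest is N at 0.0449 mol; normalising gives C 2.504, H 5.502, N 1.000
×2: C 5.01, H 11.00, N 2.00 → C5H11N2
Empirical-formula mass = 99.16 g/mol
n = 197 / 99.16 = 1.99 ≈ 2
Molecular formula = (C5H11N2)×2 = C10H22N4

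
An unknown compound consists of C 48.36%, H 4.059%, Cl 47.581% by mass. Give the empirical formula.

C3H3Cl

Assume 100 g: 48.36 g C, 4.059 g H, 47.581 g Cl.
C: 48.36 g ÷ 12.01 g/mol = 4.027 mol
H: 4.059 g ÷ 1.008 g/mol = 4.027 mol
Cl: 47.581 g ÷ 35.45 g/mol = 1.342 mol
Divide by the smallest (1.342 mol Cl): C 3.000, H 3.000, Cl 1.000
→ C3H3Cl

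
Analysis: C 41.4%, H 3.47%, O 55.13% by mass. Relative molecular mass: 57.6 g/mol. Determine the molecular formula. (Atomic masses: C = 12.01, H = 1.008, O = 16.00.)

Assume 100 g: 41.4 g C, 3.47 g H, 55.13 g O.
C: 41.4 g ÷ 12.01 g/mol = 3.447 mol
H: 3.47 g ÷ 1.008 g/mol = 3.442 mol
O: 55.13 g ÷ 16.00 g/mol = 3.446 mol
Ratios (÷ 3.442): C 1.001, H 1.000, O 1.001
Ratio ≈ 1:1:1, so the empirical formula is CHO
Empirical-formula mass = 29.02 g/mol
n = 57.6 / 29.02 = 1.98 ≈ 2
Molecular formula = (CHO)×2 = C2H2O2

C2H2O2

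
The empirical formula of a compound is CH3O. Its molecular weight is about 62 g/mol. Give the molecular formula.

Empirical-formula mass = 31.03 g/mol
n = 62 / 31.03 = 2.00 ≈ 2
Molecular formula = (CH3O)2 = C2H6O2

C2H6O2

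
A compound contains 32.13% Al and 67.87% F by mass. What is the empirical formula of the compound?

Assume 100 g: 32.13 g Al, 67.87 g F.
Moles — Al: 32.13 / 26.98 = 1.191 mol; F: 67.87 / 19.00 = 3.572 mol
Ratios (÷ 1.191): Al 1.000, F 3.000
≈ 1:3 → AlF3

AlF3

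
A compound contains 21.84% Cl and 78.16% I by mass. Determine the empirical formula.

Assume 100 g: 21.84 g Cl, 78.16 g I.
n(Cl) = 21.84/35.45 = 0.6161, n(I) = 78.16/126.90 = 0.6159
Ratios (÷ 0.6159): Cl 1.000, I 1.000
Ratio ≈ 1:1, so the empirical formula is ClI

ClI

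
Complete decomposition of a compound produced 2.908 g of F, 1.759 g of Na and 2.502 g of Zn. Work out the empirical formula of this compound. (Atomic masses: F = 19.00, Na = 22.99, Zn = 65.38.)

F4Na2Zn

n(F) = 2.908/19.00 = 0.1531, n(Na) = 1.759/22.99 = 0.07651, n(Zn) = 2.502/65.38 = 0.03827
Smallest is Zn at 0.03827 mol; normalising gives F 3.999, Na 1.999, Zn 1.000
≈ 4:2:1 → F4Na2Zn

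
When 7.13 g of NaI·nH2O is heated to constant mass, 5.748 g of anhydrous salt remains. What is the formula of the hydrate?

NaI·2H2O

Mass of water lost = 7.13 − 5.748 = 1.382 g → 1.382 / 18.02 = 0.07669 mol H2O
Molar mass of NaI = 149.89 g/mol → mol NaI = 5.748 / 149.89 = 0.03835
n = 0.07669 / 0.03835 = 2.00 ≈ 2 → NaI·2H2O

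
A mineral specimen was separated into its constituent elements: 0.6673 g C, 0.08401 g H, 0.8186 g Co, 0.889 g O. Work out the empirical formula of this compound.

C: 0.6673 g ÷ 12.01 g/mol = 0.05556 mol
H: 0.08401 g ÷ 1.008 g/mol = 0.08334 mol
Co: 0.8186 g ÷ 58.93 g/mol = 0.01389 mol
O: 0.889 g ÷ 16.00 g/mol = 0.05556 mol
Smallest is Co at 0.01389 mol; normalising gives C 4.000, H 6.000, Co 1.000, O 4.000
Ratio ≈ 4:6:1:4, so the empirical formula is C4H6CoO4

C4H6CoO4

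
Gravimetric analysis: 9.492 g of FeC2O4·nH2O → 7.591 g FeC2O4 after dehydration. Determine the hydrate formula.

FeC2O4·2H2O

Mass of water lost = 9.492 − 7.591 = 1.901 g → 1.901 / 18.02 = 0.1055 mol H2O
Molar mass of FeC2O4 = 143.87 g/mol → mol FeC2O4 = 7.591 / 143.87 = 0.05276
n = 0.1055 / 0.05276 = 2.00 ≈ 2 → FeC2O4·2H2O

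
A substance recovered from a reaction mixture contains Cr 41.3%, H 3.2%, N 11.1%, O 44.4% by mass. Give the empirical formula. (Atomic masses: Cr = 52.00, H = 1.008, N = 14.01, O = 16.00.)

Assume 100 g: 41.3 g Cr, 3.2 g H, 11.1 g N, 44.4 g O.
Cr: 41.3 g ÷ 52.00 g/mol = 0.7942 mol
H: 3.2 g ÷ 1.008 g/mol = 3.175 mol
N: 11.1 g ÷ 14.01 g/mol = 0.7923 mol
O: 44.4 g ÷ 16.00 g/mol = 2.775 mol
Smallest is N at 0.7923 mol; normalising gives Cr 1.002, H 4.007, N 1.000, O 3.502
×2: Cr 2.00, H 8.01, N 2.00, O 7.00 → Cr2H8N2O7

Cr2H8N2O7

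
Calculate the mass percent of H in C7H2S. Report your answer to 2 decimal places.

1.71%

Molar mass = 7(12.01) + 2(1.008) + 1(32.07) = 118.156 g/mol
Mass of H per mole = 2 × 1.008 = 2.016 g
% H = 2.016 / 118.156 × 100 = 1.71%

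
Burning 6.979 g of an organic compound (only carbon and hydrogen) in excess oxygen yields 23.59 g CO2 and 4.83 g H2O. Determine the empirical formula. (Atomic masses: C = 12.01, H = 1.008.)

CH

mol C = 23.59 / 44.01 = 0.5360; mass C = 0.5360 × 12.01 = 6.438 g
mol H = 2 × (4.83 / 18.02) = 0.5361; mass H = 0.5361 × 1.008 = 0.5404 g
Divide by the smallest (0.536 mol C): C 1.000, H 1.000
→ CH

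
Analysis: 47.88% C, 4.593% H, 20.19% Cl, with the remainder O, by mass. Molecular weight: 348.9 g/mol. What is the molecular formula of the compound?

Assume 100 g: 47.88 g C, 4.593 g H, 20.19 g Cl, 27.337 g O.
C: 47.88 g ÷ 12.01 g/mol = 3.987 mol
H: 4.593 g ÷ 1.008 g/mol = 4.557 mol
Cl: 20.19 g ÷ 35.45 g/mol = 0.5695 mol
O: 27.337 g ÷ 16.00 g/mol = 1.709 mol
Ratios (÷ 0.5695): C 7.000, H 8.000, Cl 1.000, O 3.000
Ratio ≈ 7:8:1:3, so the empirical formula is C7H8ClO3
Empirical-formula mass = 175.58 g/mol
n = 348.9 / 175.58 = 1.99 ≈ 2
Molecular formula = (C7H8ClO3)×2 = C14H16Cl2O6

C14H16Cl2O6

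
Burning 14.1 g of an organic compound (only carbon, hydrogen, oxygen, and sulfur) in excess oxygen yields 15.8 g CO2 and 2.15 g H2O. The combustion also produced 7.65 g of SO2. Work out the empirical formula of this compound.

mol C = 15.8 / 44.01 = 0.3590; mass C = 0.3590 × 12.01 = 4.312 g
mol H = 2 × (2.15 / 18.02) = 0.2386; mass H = 0.2386 × 1.008 = 0.2405 g
mol S = 7.65 / 64.07 = 0.1194; mass S = 3.829 g
mass O = 14.1 − (8.381) = 5.719 g → mol O = 0.3574
Smallest is S at 0.1194 mol; normalising gives C 3.007, H 1.999, O 2.993, S 1.000
≈ 3:2:3:1 → C3H2O3S

C3H2O3S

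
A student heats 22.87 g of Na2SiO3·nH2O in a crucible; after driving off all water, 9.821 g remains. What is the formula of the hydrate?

Mass of water lost = 22.87 − 9.821 = 13.05 g → 13.05 / 18.02 = 0.7241 mol H2O
Molar mass of Na2SiO3 = 122.07 g/mol → mol Na2SiO3 = 9.821 / 122.07 = 0.08045
n = 0.7241 / 0.08045 = 9.00 ≈ 9 → Na2SiO3·9H2O

Na2SiO3·9H2O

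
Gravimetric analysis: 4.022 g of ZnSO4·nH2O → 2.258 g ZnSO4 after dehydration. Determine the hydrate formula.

ZnSO4·7H2O

Mass of water lost = 4.022 − 2.258 = 1.764 g → 1.764 / 18.02 = 0.09789 mol H2O
Molar mass of ZnSO4 = 161.45 g/mol → mol ZnSO4 = 2.258 / 161.45 = 0.01399
n = 0.09789 / 0.01399 = 7.00 ≈ 7 → ZnSO4·7H2O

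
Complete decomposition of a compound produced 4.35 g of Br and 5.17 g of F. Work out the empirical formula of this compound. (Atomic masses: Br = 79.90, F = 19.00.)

BrF5

n(Br) = 4.35/79.90 = 0.05444, n(F) = 5.17/19.00 = 0.2721
Ratios (÷ 0.05444): Br 1.000, F 4.998
→ BrF5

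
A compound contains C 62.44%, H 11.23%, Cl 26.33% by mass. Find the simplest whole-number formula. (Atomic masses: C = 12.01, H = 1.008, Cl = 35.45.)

C7H15Cl

Assume 100 g: 62.44 g C, 11.23 g H, 26.33 g Cl.
Moles — C: 62.44 / 12.01 = 5.199 mol; H: 11.23 / 1.008 = 11.14 mol; Cl: 26.33 / 35.45 = 0.7427 mol
Divide by the smallest (0.7427 mol Cl): C 7.000, H 15.000, Cl 1.000
≈ 7:15:1 → C7H15Cl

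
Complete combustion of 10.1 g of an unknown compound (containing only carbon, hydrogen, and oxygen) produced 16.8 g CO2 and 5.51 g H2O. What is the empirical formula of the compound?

mol C = 16.8 / 44.01 = 0.3817; mass C = 0.3817 × 12.01 = 4.585 g
mol H = 2 × (5.51 / 18.02) = 0.6115; mass H = 0.6115 × 1.008 = 0.6164 g
mass O = 10.1 − (5.201) = 4.899 g → mol O = 0.3062
Smallest is O at 0.3062 mol; normalising gives C 1.247, H 1.997, O 1.000
Multiply by 4: C 4.99, H 7.99, O 4.00 → C5H8O4

C5H8O4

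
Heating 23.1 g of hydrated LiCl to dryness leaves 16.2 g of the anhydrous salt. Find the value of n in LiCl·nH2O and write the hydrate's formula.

LiCl·H2O

Mass of water lost = 23.1 − 16.2 = 6.9 g → 6.9 / 18.02 = 0.3829 mol H2O
Molar mass of LiCl = 42.39 g/mol → mol LiCl = 16.2 / 42.39 = 0.3822
n = 0.3829 / 0.3822 = 1.00 ≈ 1 → LiCl·H2O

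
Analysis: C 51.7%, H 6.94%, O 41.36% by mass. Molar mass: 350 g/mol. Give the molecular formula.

C15H24O9

Assume 100 g: 51.7 g C, 6.94 g H, 41.36 g O.
Moles — C: 51.7 / 12.01 = 4.305 mol; H: 6.94 / 1.008 = 6.885 mol; O: 41.36 / 16.00 = 2.585 mol
Ratios (÷ 2.585): C 1.665, H 2.663, O 1.000
Multiply by 3: C 5.00, H 7.99, O 3.00 → C5H8O3
Empirical-formula mass = 116.11 g/mol
n = 350 / 116.11 = 3.01 ≈ 3
Molecular formula = (C5H8O3)×3 = C15H24O9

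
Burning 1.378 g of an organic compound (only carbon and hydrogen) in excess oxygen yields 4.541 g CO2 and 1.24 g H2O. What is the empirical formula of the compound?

C3H4

mol C = 4.541 / 44.01 = 0.1032; mass C = 0.1032 × 12.01 = 1.239 g
mol H = 2 × (1.24 / 18.02) = 0.1376; mass H = 0.1376 × 1.008 = 0.1387 g
Smallest is C at 0.1032 mol; normalising gives C 1.000, H 1.334
Scaling by 3: C 3.00, H 4.00 → C3H4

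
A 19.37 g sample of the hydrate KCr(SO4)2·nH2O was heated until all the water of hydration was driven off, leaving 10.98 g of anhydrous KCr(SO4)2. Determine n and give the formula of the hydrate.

KCr(SO4)2·12H2O

Mass of water lost = 19.37 − 10.98 = 8.39 g → 8.39 / 18.02 = 0.4656 mol H2O
Molar mass of KCr(SO4)2 = 283.24 g/mol → mol KCr(SO4)2 = 10.98 / 283.24 = 0.03877
n = 0.4656 / 0.03877 = 12.01 ≈ 12 → KCr(SO4)2·12H2O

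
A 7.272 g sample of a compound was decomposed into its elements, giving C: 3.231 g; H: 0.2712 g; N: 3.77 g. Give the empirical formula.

n(C) = 3.231/12.01 = 0.269, n(H) = 0.2712/1.008 = 0.269, n(N) = 3.77/14.01 = 0.2691
Divide by the smallest (0.269 mol C): C 1.000, H 1.000, N 1.000
≈ 1:1:1 → CHN

CHN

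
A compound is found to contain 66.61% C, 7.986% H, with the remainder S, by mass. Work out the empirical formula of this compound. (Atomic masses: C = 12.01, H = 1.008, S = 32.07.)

Assume 100 g: 66.61 g C, 7.986 g H, 25.404 g S.
n(C) = 66.61/12.01 = 5.546, n(H) = 7.986/1.008 = 7.923, n(S) = 25.404/32.07 = 0.7921
Ratios (÷ 0.7921): C 7.002, H 10.002, S 1.000
→ C7H10S

C7H10S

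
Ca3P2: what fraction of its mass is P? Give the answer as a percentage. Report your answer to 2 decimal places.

Molar mass = 3(40.08) + 2(30.97) = 182.180 g/mol
Mass of P per mole = 2 × 30.97 = 61.940 g
% P = 61.940 / 182.180 × 100 = 34.00%

34.00%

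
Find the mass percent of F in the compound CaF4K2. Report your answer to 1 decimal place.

39.1%

Molar mass = 1(40.08) + 4(19.00) + 2(39.10) = 194.280 g/mol
Mass of F per mole = 4 × 19.00 = 76.000 g
% F = 76.000 / 194.280 × 100 = 39.1%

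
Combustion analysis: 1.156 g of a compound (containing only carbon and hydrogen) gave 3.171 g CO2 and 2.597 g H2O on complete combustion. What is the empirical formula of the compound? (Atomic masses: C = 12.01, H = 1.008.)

mol C = 3.171 / 44.01 = 0.07205; mass C = 0.07205 × 12.01 = 0.8653 g
mol H = 2 × (2.597 / 18.02) = 0.2882; mass H = 0.2882 × 1.008 = 0.2905 g
Smallest is C at 0.07205 mol; normalising gives C 1.000, H 4.000
→ CH4

CH4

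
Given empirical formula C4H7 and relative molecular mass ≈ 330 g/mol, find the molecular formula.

Empirical-formula mass = 55.10 g/mol
n = 330 / 55.10 = 5.99 ≈ 6
Molecular formula = (C4H7)6 = C24H42

C24H42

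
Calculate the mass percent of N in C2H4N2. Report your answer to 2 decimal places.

Molar mass = 2(12.01) + 4(1.008) + 2(14.01) = 56.072 g/mol
Mass of N per mole = 2 × 14.01 = 28.020 g
% N = 28.020 / 56.072 × 100 = 49.97%

49.97%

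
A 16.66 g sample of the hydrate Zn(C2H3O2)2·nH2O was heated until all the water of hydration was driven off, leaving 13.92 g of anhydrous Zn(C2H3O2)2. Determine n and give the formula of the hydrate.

Zn(C2H3O2)2·2H2O

Mass of water lost = 16.66 − 13.92 = 2.74 g → 2.74 / 18.02 = 0.1521 mol H2O
Molar mass of Zn(C2H3O2)2 = 183.47 g/mol → mol Zn(C2H3O2)2 = 13.92 / 183.47 = 0.07587
n = 0.1521 / 0.07587 = 2.00 ≈ 2 → Zn(C2H3O2)2·2H2O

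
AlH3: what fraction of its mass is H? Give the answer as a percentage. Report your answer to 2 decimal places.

Molar mass = 1(26.98) + 3(1.008) = 30.004 g/mol
Mass of H per mole = 3 × 1.008 = 3.024 g
% H = 3.024 / 30.004 × 100 = 10.08%

10.08%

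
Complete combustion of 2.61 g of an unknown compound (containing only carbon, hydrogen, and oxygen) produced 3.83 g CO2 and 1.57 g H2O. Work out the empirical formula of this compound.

CH2O

mol C = 3.83 / 44.01 = 0.08703; mass C = 0.08703 × 12.01 = 1.045 g
mol H = 2 × (1.57 / 18.02) = 0.1743; mass H = 0.1743 × 1.008 = 0.1756 g
mass O = 2.61 − (1.221) = 1.389 g → mol O = 0.08682
Ratios (÷ 0.08682): C 1.002, H 2.007, O 1.000
Ratio ≈ 1:2:1, so the empirical formula is CH2O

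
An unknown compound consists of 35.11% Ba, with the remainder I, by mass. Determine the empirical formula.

Assume 100 g: 35.11 g Ba, 64.89 g I.
Moles — Ba: 35.11 / 137.33 = 0.2557 mol; I: 64.89 / 126.90 = 0.5113 mol
Ratios (÷ 0.2557): Ba 1.000, I 2.000
≈ 1:2 → BaI2

BaI2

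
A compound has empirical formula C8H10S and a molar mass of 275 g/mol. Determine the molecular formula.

C16H20S2

Empirical-formula mass = 138.23 g/mol
n = 275 / 138.23 = 1.99 ≈ 2
Molecular formula = (C8H10S)2 = C16H20S2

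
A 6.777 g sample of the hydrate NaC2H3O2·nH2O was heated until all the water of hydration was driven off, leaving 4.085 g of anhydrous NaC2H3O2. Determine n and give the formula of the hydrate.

NaC2H3O2·3H2O

Mass of water lost = 6.777 − 4.085 = 2.692 g → 2.692 / 18.02 = 0.1494 mol H2O
Molar mass of NaC2H3O2 = 82.03 g/mol → mol NaC2H3O2 = 4.085 / 82.03 = 0.0498
n = 0.1494 / 0.0498 = 3.00 ≈ 3 → NaC2H3O2·3H2O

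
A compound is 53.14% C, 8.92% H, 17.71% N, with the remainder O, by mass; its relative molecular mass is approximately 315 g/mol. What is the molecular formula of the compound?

Assume 100 g: 53.14 g C, 8.92 g H, 17.71 g N, 20.23 g O.
Moles — C: 53.14 / 12.01 = 4.425 mol; H: 8.92 / 1.008 = 8.849 mol; N: 17.71 / 14.01 = 1.264 mol; O: 20.23 / 16.00 = 1.264 mol
Divide by the smallest (1.264 mol N): C 3.500, H 7.000, N 1.000, O 1.000
Multiply by 2: C 7.00, H 14.00, N 2.00, O 2.00 → C7H14N2O2
Empirical-formula mass = 158.20 g/mol
n = 315 / 158.20 = 1.99 ≈ 2
Molecular formula = (C7H14N2O2)×2 = C14H28N4O4

C14H28N4O4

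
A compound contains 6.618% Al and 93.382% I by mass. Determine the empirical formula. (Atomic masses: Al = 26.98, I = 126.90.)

AlI3

Assume 100 g: 6.618 g Al, 93.382 g I.
Al: 6.618 g ÷ 26.98 g/mol = 0.2453 mol
I: 93.382 g ÷ 126.90 g/mol = 0.7359 mol
Divide by the smallest (0.2453 mol Al): Al 1.000, I 3.000
Ratio ≈ 1:3, so the empirical formula is AlI3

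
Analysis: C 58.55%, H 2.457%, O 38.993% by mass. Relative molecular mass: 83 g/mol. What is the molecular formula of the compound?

Assume 100 g: 58.55 g C, 2.457 g H, 38.993 g O.
C: 58.55 g ÷ 12.01 g/mol = 4.875 mol
H: 2.457 g ÷ 1.008 g/mol = 2.438 mol
O: 38.993 g ÷ 16.00 g/mol = 2.437 mol
Ratios (÷ 2.437): C 2.000, H 1.000, O 1.000
≈ 2:1:1 → C2HO
Empirical-formula mass = 41.03 g/mol
n = 83 / 41.03 = 2.02 ≈ 2
Molecular formula = (C2HO)×2 = C4H2O2

C4H2O2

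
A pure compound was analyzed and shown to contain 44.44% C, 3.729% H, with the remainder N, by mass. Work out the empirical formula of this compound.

Assume 100 g: 44.44 g C, 3.729 g H, 51.831 g N.
C: 44.44 g ÷ 12.01 g/mol = 3.7 mol
H: 3.729 g ÷ 1.008 g/mol = 3.699 mol
N: 51.831 g ÷ 14.01 g/mol = 3.7 mol
Ratios (÷ 3.699): C 1.000, H 1.000, N 1.000
→ CHN

CHN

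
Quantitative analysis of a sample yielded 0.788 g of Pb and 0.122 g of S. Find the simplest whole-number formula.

PbS

Moles — Pb: 0.788 / 207.2 = 0.003803 mol; S: 0.122 / 32.07 = 0.003804 mol
Divide by the smallest (0.003803 mol Pb): Pb 1.000, S 1.000
→ PbS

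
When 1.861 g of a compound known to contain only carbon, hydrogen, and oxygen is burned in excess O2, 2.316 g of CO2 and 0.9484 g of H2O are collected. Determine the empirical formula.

C3H6O4

mol C = 2.316 / 44.01 = 0.05262; mass C = 0.05262 × 12.01 = 0.6320 g
mol H = 2 × (0.9484 / 18.02) = 0.1053; mass H = 0.1053 × 1.008 = 0.1061 g
mass O = 1.861 − (0.7381) = 1.123 g → mol O = 0.07018
Divide by the smallest (0.05262 mol C): C 1.000, H 2.000, O 1.334
Multiply by 3: C 3.00, H 6.00, O 4.00 → C3H6O4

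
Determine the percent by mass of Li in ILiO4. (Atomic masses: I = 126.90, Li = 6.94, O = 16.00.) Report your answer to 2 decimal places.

Molar mass = 1(126.90) + 1(6.94) + 4(16.00) = 197.840 g/mol
Mass of Li per mole = 1 × 6.94 = 6.940 g
% Li = 6.940 / 197.840 × 100 = 3.51%

3.51%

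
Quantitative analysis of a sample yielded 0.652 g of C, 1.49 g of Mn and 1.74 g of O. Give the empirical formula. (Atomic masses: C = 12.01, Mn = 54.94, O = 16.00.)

C2MnO4

C: 0.652 g ÷ 12.01 g/mol = 0.05429 mol
Mn: 1.49 g ÷ 54.94 g/mol = 0.02712 mol
O: 1.74 g ÷ 16.00 g/mol = 0.1087 mol
Divide by the smallest (0.02712 mol Mn): C 2.002, Mn 1.000, O 4.010
≈ 2:1:4 → C2MnO4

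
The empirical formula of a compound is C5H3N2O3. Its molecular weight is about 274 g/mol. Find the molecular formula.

Empirical-formula mass = 139.09 g/mol
n = 274 / 139.09 = 1.97 ≈ 2
Molecular formula = (C5H3N2O3)2 = C10H6N4O6

C10H6N4O6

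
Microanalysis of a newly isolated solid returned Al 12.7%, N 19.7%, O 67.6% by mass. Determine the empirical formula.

AlN3O9

Assume 100 g: 12.7 g Al, 19.7 g N, 67.6 g O.
Al: 12.7 g ÷ 26.98 g/mol = 0.4707 mol
N: 19.7 g ÷ 14.01 g/mol = 1.406 mol
O: 67.6 g ÷ 16.00 g/mol = 4.225 mol
Smallest is Al at 0.4707 mol; normalising gives Al 1.000, N 2.987, O 8.976
→ AlN3O9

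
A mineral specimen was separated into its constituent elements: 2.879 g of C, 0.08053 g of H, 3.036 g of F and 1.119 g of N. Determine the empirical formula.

C3HF2N

n(C) = 2.879/12.01 = 0.2397, n(H) = 0.08053/1.008 = 0.07989, n(F) = 3.036/19.00 = 0.1598, n(N) = 1.119/14.01 = 0.07987
Divide by the smallest (0.07987 mol N): C 3.001, H 1.000, F 2.001, N 1.000
≈ 3:1:2:1 → C3HF2N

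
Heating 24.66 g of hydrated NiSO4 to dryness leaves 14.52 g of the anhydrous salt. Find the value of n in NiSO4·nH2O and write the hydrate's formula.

NiSO4·6H2O

Mass of water lost = 24.66 − 14.52 = 10.14 g → 10.14 / 18.02 = 0.5627 mol H2O
Molar mass of NiSO4 = 154.76 g/mol → mol NiSO4 = 14.52 / 154.76 = 0.09382
n = 0.5627 / 0.09382 = 6.00 ≈ 6 → NiSO4·6H2O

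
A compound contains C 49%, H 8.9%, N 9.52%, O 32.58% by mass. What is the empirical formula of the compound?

C6H13NO3

Assume 100 g: 49 g C, 8.9 g H, 9.52 g N, 32.58 g O.
Moles — C: 49 / 12.01 = 4.08 mol; H: 8.9 / 1.008 = 8.829 mol; N: 9.52 / 14.01 = 0.6795 mol; O: 32.58 / 16.00 = 2.036 mol
Ratios (÷ 0.6795): C 6.004, H 12.994, N 1.000, O 2.997
Ratio ≈ 6:13:1:3, so the empirical formula is C6H13NO3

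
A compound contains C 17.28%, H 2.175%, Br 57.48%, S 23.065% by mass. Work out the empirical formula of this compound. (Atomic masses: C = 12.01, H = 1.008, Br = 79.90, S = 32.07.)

Assume 100 g: 17.28 g C, 2.175 g H, 57.48 g Br, 23.065 g S.
C: 17.28 g ÷ 12.01 g/mol = 1.439 mol
H: 2.175 g ÷ 1.008 g/mol = 2.158 mol
Br: 57.48 g ÷ 79.90 g/mol = 0.7194 mol
S: 23.065 g ÷ 32.07 g/mol = 0.7192 mol
Ratios (÷ 0.7192): C 2.001, H 3.000, Br 1.000, S 1.000
Ratio ≈ 2:3:1:1, so the empirical formula is C2H3BrS

C2H3BrS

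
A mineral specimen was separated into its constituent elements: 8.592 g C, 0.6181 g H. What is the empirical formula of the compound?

C7H6

n(C) = 8.592/12.01 = 0.7154, n(H) = 0.6181/1.008 = 0.6132
Divide by the smallest (0.6132 mol H): C 1.167, H 1.000
×6: C 7.00, H 6.00 → C7H6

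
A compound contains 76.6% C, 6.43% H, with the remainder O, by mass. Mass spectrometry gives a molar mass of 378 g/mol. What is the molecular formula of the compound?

Assume 100 g: 76.6 g C, 6.43 g H, 16.97 g O.
C: 76.6 g ÷ 12.01 g/mol = 6.378 mol
H: 6.43 g ÷ 1.008 g/mol = 6.379 mol
O: 16.97 g ÷ 16.00 g/mol = 1.061 mol
Ratios (÷ 1.061): C 6.013, H 6.014, O 1.000
Ratio ≈ 6:6:1, so the empirical formula is C6H6O
Empirical-formula mass = 94.11 g/mol
n = 378 / 94.11 = 4.02 ≈ 4
Molecular formula = (C6H6O)×4 = C24H24O4

C24H24O4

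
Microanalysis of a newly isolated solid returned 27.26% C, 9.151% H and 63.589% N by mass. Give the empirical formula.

CH4N2

Assume 100 g: 27.26 g C, 9.151 g H, 63.589 g N.
Moles — C: 27.26 / 12.01 = 2.27 mol; H: 9.151 / 1.008 = 9.078 mol; N: 63.589 / 14.01 = 4.539 mol
Smallest is C at 2.27 mol; normalising gives C 1.000, H 4.000, N 2.000
→ CH4N2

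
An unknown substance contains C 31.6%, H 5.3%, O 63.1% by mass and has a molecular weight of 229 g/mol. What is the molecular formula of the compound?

Assume 100 g: 31.6 g C, 5.3 g H, 63.1 g O.
Moles — C: 31.6 / 12.01 = 2.631 mol; H: 5.3 / 1.008 = 5.258 mol; O: 63.1 / 16.00 = 3.944 mol
Smallest is C at 2.631 mol; normalising gives C 1.000, H 1.998, O 1.499
×2: C 2.00, H 4.00, O 3.00 → C2H4O3
Empirical-formula mass = 76.05 g/mol
n = 229 / 76.05 = 3.01 ≈ 3
Molecular formula = (C2H4O3)×3 = C6H12O9

C6H12O9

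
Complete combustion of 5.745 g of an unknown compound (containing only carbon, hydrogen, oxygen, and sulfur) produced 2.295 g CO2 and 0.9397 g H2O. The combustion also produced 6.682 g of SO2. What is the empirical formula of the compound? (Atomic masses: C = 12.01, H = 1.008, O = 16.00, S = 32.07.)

CH2O2S2

mol C = 2.295 / 44.01 = 0.05215; mass C = 0.05215 × 12.01 = 0.6263 g
mol H = 2 × (0.9397 / 18.02) = 0.1043; mass H = 0.1043 × 1.008 = 0.1051 g
mol S = 6.682 / 64.07 = 0.1043; mass S = 3.345 g
mass O = 5.745 − (4.076) = 1.669 g → mol O = 0.1043
Smallest is C at 0.05215 mol; normalising gives C 1.000, H 2.000, O 2.000, S 2.000
≈ 1:2:2:2 → CH2O2S2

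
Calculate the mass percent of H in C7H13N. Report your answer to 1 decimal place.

Molar mass = 7(12.01) + 13(1.008) + 1(14.01) = 111.184 g/mol
Mass of H per mole = 13 × 1.008 = 13.104 g
% H = 13.104 / 111.184 × 100 = 11.8%

11.8%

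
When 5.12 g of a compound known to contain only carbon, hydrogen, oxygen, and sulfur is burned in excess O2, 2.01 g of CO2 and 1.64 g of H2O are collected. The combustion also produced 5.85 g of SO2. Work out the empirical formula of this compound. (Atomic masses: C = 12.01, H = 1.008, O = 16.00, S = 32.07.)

mol C = 2.01 / 44.01 = 0.04567; mass C = 0.04567 × 12.01 = 0.5485 g
mol H = 2 × (1.64 / 18.02) = 0.1820; mass H = 0.1820 × 1.008 = 0.1835 g
mol S = 5.85 / 64.07 = 0.09131; mass S = 2.928 g
mass O = 5.12 − (3.660) = 1.460 g → mol O = 0.09124
Smallest is C at 0.04567 mol; normalising gives C 1.000, H 3.985, O 1.998, S 1.999
→ CH4O2S2

CH4O2S2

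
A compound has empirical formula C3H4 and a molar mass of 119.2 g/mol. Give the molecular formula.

C9H12

Empirical-formula mass = 40.06 g/mol
n = 119.2 / 40.06 = 2.98 ≈ 3
Molecular formula = (C3H4)3 = C9H12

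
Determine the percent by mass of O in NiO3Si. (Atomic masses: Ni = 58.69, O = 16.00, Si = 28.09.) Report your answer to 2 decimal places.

Molar mass = 1(58.69) + 3(16.00) + 1(28.09) = 134.780 g/mol
Mass of O per mole = 3 × 16.00 = 48.000 g
% O = 48.000 / 134.780 × 100 = 35.61%

35.61%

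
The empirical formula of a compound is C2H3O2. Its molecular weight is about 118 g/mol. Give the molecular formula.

C4H6O4

Empirical-formula mass = 59.04 g/mol
n = 118 / 59.04 = 2.00 ≈ 2
Molecular formula = (C2H3O2)2 = C4H6O4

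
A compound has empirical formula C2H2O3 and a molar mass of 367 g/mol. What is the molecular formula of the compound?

Empirical-formula mass = 74.04 g/mol
n = 367 / 74.04 = 4.96 ≈ 5
Molecular formula = (C2H2O3)5 = C10H10O15

C10H10O15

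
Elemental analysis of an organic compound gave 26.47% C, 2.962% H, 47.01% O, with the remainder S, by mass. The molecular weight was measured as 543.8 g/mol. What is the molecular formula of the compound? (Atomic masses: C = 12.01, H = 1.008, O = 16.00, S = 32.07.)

C12H16O16S4

Assume 100 g: 26.47 g C, 2.962 g H, 47.01 g O, 23.558 g S.
n(C) = 26.47/12.01 = 2.204, n(H) = 2.962/1.008 = 2.938, n(O) = 47.01/16.00 = 2.938, n(S) = 23.558/32.07 = 0.7346
Smallest is S at 0.7346 mol; normalising gives C 3.000, H 4.000, O 4.000, S 1.000
≈ 3:4:4:1 → C3H4O4S
Empirical-formula mass = 136.13 g/mol
n = 543.8 / 136.13 = 3.99 ≈ 4
Molecular formula = (C3H4O4S)×4 = C12H16O16S4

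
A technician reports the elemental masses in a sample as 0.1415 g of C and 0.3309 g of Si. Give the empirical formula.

n(C) = 0.1415/12.01 = 0.01178, n(Si) = 0.3309/28.09 = 0.01178
Divide by the smallest (0.01178 mol Si): C 1.000, Si 1.000
→ CSi

CSi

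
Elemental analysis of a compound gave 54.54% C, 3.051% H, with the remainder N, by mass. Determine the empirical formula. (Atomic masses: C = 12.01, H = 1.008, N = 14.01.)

Assume 100 g: 54.54 g C, 3.051 g H, 42.409 g N.
C: 54.54 g ÷ 12.01 g/mol = 4.541 mol
H: 3.051 g ÷ 1.008 g/mol = 3.027 mol
N: 42.409 g ÷ 14.01 g/mol = 3.027 mol
Smallest is H at 3.027 mol; normalising gives C 1.500, H 1.000, N 1.000
×2: C 3.00, H 2.00, N 2.00 → C3H2N2

C3H2N2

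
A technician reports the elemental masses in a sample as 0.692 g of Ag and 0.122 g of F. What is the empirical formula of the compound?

Moles — Ag: 0.692 / 107.87 = 0.006415 mol; F: 0.122 / 19.00 = 0.006421 mol
Divide by the smallest (0.006415 mol Ag): Ag 1.000, F 1.001
→ AgF

AgF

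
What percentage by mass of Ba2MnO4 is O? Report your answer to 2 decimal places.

16.26%

Molar mass = 2(137.33) + 1(54.94) + 4(16.00) = 393.600 g/mol
Mass of O per mole = 4 × 16.00 = 64.000 g
% O = 64.000 / 393.600 × 100 = 16.26%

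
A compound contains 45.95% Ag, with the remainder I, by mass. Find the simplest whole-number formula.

AgI

Assume 100 g: 45.95 g Ag, 54.05 g I.
Ag: 45.95 g ÷ 107.87 g/mol = 0.426 mol
I: 54.05 g ÷ 126.90 g/mol = 0.4259 mol
Divide by the smallest (0.4259 mol I): Ag 1.000, I 1.000
→ AgI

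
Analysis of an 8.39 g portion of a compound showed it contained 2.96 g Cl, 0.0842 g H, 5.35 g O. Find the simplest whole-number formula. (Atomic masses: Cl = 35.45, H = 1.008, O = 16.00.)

Moles — Cl: 2.96 / 35.45 = 0.0835 mol; H: 0.0842 / 1.008 = 0.08353 mol; O: 5.35 / 16.00 = 0.3344 mol
Divide by the smallest (0.0835 mol Cl): Cl 1.000, H 1.000, O 4.005
→ ClHO4

ClHO4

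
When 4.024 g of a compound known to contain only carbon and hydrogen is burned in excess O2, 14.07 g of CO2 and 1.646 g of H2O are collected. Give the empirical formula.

C7H4

mol C = 14.07 / 44.01 = 0.3197; mass C = 0.3197 × 12.01 = 3.840 g
mol H = 2 × (1.646 / 18.02) = 0.1827; mass H = 0.1827 × 1.008 = 0.1841 g
Smallest is H at 0.1827 mol; normalising gives C 1.750, H 1.000
×4: C 7.00, H 4.00 → C7H4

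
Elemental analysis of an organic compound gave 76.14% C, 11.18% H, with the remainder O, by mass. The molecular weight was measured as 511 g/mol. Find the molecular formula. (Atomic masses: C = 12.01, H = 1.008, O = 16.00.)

C32H56O4

Assume 100 g: 76.14 g C, 11.18 g H, 12.68 g O.
Moles — C: 76.14 / 12.01 = 6.34 mol; H: 11.18 / 1.008 = 11.09 mol; O: 12.68 / 16.00 = 0.7925 mol
Ratios (÷ 0.7925): C 8.000, H 13.995, O 1.000
Ratio ≈ 8:14:1, so the empirical formula is C8H14O
Empirical-formula mass = 126.19 g/mol
n = 511 / 126.19 = 4.05 ≈ 4
Molecular formula = (C8H14O)×4 = C32H56O4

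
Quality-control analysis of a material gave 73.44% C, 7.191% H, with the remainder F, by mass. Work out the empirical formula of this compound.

C6H7F

Assume 100 g: 73.44 g C, 7.191 g H, 19.369 g F.
n(C) = 73.44/12.01 = 6.115, n(H) = 7.191/1.008 = 7.134, n(F) = 19.369/19.00 = 1.019
Ratios (÷ 1.019): C 5.998, H 6.998, F 1.000
→ C6H7F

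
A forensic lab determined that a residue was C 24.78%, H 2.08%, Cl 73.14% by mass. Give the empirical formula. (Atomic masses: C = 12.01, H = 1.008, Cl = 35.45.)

Assume 100 g: 24.78 g C, 2.08 g H, 73.14 g Cl.
n(C) = 24.78/12.01 = 2.063, n(H) = 2.08/1.008 = 2.063, n(Cl) = 73.14/35.45 = 2.063
Divide by the smallest (2.063 mol Cl): C 1.000, H 1.000, Cl 1.000
→ CHCl

CHCl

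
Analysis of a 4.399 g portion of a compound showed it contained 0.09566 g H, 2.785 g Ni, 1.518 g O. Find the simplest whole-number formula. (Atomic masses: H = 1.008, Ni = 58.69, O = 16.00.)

Moles — H: 0.09566 / 1.008 = 0.0949 mol; Ni: 2.785 / 58.69 = 0.04745 mol; O: 1.518 / 16.00 = 0.09488 mol
Smallest is Ni at 0.04745 mol; normalising gives H 2.000, Ni 1.000, O 1.999
Ratio ≈ 2:1:2, so the empirical formula is H2NiO2

H2NiO2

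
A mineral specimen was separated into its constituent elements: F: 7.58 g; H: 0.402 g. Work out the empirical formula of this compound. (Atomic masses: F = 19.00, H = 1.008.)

FH

Moles — F: 7.58 / 19.00 = 0.3989 mol; H: 0.402 / 1.008 = 0.3988 mol
Ratios (÷ 0.3988): F 1.000, H 1.000
→ FH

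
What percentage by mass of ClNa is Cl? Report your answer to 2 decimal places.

60.66%

Molar mass = 1(35.45) + 1(22.99) = 58.440 g/mol
Mass of Cl per mole = 1 × 35.45 = 35.450 g
% Cl = 35.450 / 58.440 × 100 = 60.66%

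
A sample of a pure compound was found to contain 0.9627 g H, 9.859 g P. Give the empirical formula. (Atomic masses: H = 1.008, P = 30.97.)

Moles — H: 0.9627 / 1.008 = 0.9551 mol; P: 9.859 / 30.97 = 0.3183 mol
Divide by the smallest (0.3183 mol P): H 3.000, P 1.000
≈ 3:1 → H3P

H3P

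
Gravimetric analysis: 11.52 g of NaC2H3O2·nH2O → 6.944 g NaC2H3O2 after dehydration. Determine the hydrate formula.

Mass of water lost = 11.52 − 6.944 = 4.576 g → 4.576 / 18.02 = 0.2539 mol H2O
Molar mass of NaC2H3O2 = 82.03 g/mol → mol NaC2H3O2 = 6.944 / 82.03 = 0.08465
n = 0.2539 / 0.08465 = 3.00 ≈ 3 → NaC2H3O2·3H2O

NaC2H3O2·3H2O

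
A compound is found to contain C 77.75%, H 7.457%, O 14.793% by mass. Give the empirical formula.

Assume 100 g: 77.75 g C, 7.457 g H, 14.793 g O.
Moles — C: 77.75 / 12.01 = 6.474 mol; H: 7.457 / 1.008 = 7.398 mol; O: 14.793 / 16.00 = 0.9246 mol
Smallest is O at 0.9246 mol; normalising gives C 7.002, H 8.001, O 1.000
Ratio ≈ 7:8:1, so the empirical formula is C7H8O

C7H8O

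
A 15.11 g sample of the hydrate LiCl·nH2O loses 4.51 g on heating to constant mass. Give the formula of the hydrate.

LiCl·H2O

Mass of anhydrous LiCl = 15.11 − 4.51 = 10.6 g
mol H2O = 4.51 / 18.02 = 0.2503
Molar mass of LiCl = 42.39 g/mol → mol LiCl = 10.6 / 42.39 = 0.2501
n = 0.2503 / 0.2501 = 1.00 ≈ 1 → LiCl·H2O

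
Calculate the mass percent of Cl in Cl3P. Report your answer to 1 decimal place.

Molar mass = 3(35.45) + 1(30.97) = 137.320 g/mol
Mass of Cl per mole = 3 × 35.45 = 106.350 g
% Cl = 106.350 / 137.320 × 100 = 77.4%

77.4%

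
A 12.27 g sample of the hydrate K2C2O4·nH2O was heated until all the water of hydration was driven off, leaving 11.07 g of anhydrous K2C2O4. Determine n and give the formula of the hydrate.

Mass of water lost = 12.27 − 11.07 = 1.2 g → 1.2 / 18.02 = 0.06659 mol H2O
Molar mass of K2C2O4 = 166.22 g/mol → mol K2C2O4 = 11.07 / 166.22 = 0.0666
n = 0.06659 / 0.0666 = 1.00 ≈ 1 → K2C2O4·H2O

K2C2O4·H2O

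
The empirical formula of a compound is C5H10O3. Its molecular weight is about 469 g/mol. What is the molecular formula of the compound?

Empirical-formula mass = 118.13 g/mol
n = 469 / 118.13 = 3.97 ≈ 4
Molecular formula = (C5H10O3)4 = C20H40O12

C20H40O12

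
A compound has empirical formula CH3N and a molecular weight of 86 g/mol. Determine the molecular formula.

Empirical-formula mass = 29.04 g/mol
n = 86 / 29.04 = 2.96 ≈ 3
Molecular formula = (CH3N)3 = C3H9N3

C3H9N3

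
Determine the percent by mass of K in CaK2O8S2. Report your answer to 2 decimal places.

Molar mass = 1(40.08) + 2(39.10) + 8(16.00) + 2(32.07) = 310.420 g/mol
Mass of K per mole = 2 × 39.10 = 78.200 g
% K = 78.200 / 310.420 × 100 = 25.19%

25.19%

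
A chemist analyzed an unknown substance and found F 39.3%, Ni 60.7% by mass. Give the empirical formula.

F2Ni

Assume 100 g: 39.3 g F, 60.7 g Ni.
F: 39.3 g ÷ 19.00 g/mol = 2.068 mol
Ni: 60.7 g ÷ 58.69 g/mol = 1.034 mol
Smallest is Ni at 1.034 mol; normalising gives F 2.000, Ni 1.000
≈ 2:1 → F2Ni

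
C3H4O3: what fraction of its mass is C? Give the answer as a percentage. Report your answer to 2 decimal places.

40.91%

Molar mass = 3(12.01) + 4(1.008) + 3(16.00) = 88.062 g/mol
Mass of C per mole = 3 × 12.01 = 36.030 g
% C = 36.030 / 88.062 × 100 = 40.91%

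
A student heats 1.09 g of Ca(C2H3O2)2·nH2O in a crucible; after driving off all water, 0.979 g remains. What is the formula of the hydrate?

Mass of water lost = 1.09 − 0.979 = 0.111 g → 0.111 / 18.02 = 0.00616 mol H2O
Molar mass of Ca(C2H3O2)2 = 158.17 g/mol → mol Ca(C2H3O2)2 = 0.979 / 158.17 = 0.00619
n = 0.00616 / 0.00619 = 1.00 ≈ 1 → Ca(C2H3O2)2·H2O

Ca(C2H3O2)2·H2O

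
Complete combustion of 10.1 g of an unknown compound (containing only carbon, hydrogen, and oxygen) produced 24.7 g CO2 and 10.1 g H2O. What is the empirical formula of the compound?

mol C = 24.7 / 44.01 = 0.5612; mass C = 0.5612 × 12.01 = 6.740 g
mol H = 2 × (10.1 / 18.02) = 1.121; mass H = 1.121 × 1.008 = 1.130 g
mass O = 10.1 − (7.870) = 2.230 g → mol O = 0.1394
Ratios (÷ 0.1394): C 4.028, H 8.044, O 1.000
→ C4H8O

C4H8O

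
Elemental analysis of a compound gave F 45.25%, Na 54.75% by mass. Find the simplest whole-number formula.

Assume 100 g: 45.25 g F, 54.75 g Na.
Moles — F: 45.25 / 19.00 = 2.382 mol; Na: 54.75 / 22.99 = 2.381 mol
Smallest is Na at 2.381 mol; normalising gives F 1.000, Na 1.000
≈ 1:1 → FNa

FNa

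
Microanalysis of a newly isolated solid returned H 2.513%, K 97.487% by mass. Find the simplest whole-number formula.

HK

Assume 100 g: 2.513 g H, 97.487 g K.
H: 2.513 g ÷ 1.008 g/mol = 2.493 mol
K: 97.487 g ÷ 39.10 g/mol = 2.493 mol
Divide by the smallest (2.493 mol H): H 1.000, K 1.000
≈ 1:1 → HK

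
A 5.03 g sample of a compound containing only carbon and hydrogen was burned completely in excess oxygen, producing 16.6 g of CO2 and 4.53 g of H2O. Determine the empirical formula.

mol C = 16.6 / 44.01 = 0.3772; mass C = 0.3772 × 12.01 = 4.530 g
mol H = 2 × (4.53 / 18.02) = 0.5028; mass H = 0.5028 × 1.008 = 0.5068 g
Smallest is C at 0.3772 mol; normalising gives C 1.000, H 1.333
Multiply by 3: C 3.00, H 4.00 → C3H4

C3H4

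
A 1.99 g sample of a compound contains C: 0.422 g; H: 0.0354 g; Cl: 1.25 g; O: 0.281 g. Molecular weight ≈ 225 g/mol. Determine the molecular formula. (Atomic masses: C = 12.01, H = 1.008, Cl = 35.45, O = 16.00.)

Moles — C: 0.422 / 12.01 = 0.03514 mol; H: 0.0354 / 1.008 = 0.03512 mol; Cl: 1.25 / 35.45 = 0.03526 mol; O: 0.281 / 16.00 = 0.01756 mol
Divide by the smallest (0.01756 mol O): C 2.001, H 2.000, Cl 2.008, O 1.000
≈ 2:2:2:1 → C2H2Cl2O
Empirical-formula mass = 112.94 g/mol
n = 225 / 112.94 = 1.99 ≈ 2
Molecular formula = (C2H2Cl2O)×2 = C4H4Cl4O2

C4H4Cl4O2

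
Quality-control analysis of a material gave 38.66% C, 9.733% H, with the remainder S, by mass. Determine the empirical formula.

C2H6S

Assume 100 g: 38.66 g C, 9.733 g H, 51.607 g S.
C: 38.66 g ÷ 12.01 g/mol = 3.219 mol
H: 9.733 g ÷ 1.008 g/mol = 9.656 mol
S: 51.607 g ÷ 32.07 g/mol = 1.609 mol
Smallest is S at 1.609 mol; normalising gives C 2.000, H 6.000, S 1.000
→ C2H6S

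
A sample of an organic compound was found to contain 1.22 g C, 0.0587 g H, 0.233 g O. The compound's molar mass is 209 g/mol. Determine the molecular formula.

C14H8O2

C: 1.22 g ÷ 12.01 g/mol = 0.1016 mol
H: 0.0587 g ÷ 1.008 g/mol = 0.05823 mol
O: 0.233 g ÷ 16.00 g/mol = 0.01456 mol
Smallest is O at 0.01456 mol; normalising gives C 6.976, H 3.999, O 1.000
≈ 7:4:1 → C7H4O
Empirical-formula mass = 104.10 g/mol
n = 209 / 104.10 = 2.01 ≈ 2
Molecular formula = (C7H4O)×2 = C14H8O2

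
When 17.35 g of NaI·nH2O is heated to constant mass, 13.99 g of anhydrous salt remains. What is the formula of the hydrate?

NaI·2H2O

Mass of water lost = 17.35 − 13.99 = 3.36 g → 3.36 / 18.02 = 0.1865 mol H2O
Molar mass of NaI = 149.89 g/mol → mol NaI = 13.99 / 149.89 = 0.09334
n = 0.1865 / 0.09334 = 2.00 ≈ 2 → NaI·2H2O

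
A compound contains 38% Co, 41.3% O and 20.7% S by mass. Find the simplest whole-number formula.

Assume 100 g: 38 g Co, 41.3 g O, 20.7 g S.
Moles — Co: 38 / 58.93 = 0.6448 mol; O: 41.3 / 16.00 = 2.581 mol; S: 20.7 / 32.07 = 0.6455 mol
Ratios (÷ 0.6448): Co 1.000, O 4.003, S 1.001
Ratio ≈ 1:4:1, so the empirical formula is CoO4S

CoO4S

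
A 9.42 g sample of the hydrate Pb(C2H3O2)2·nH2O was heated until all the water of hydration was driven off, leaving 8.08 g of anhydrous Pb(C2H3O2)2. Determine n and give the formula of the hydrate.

Pb(C2H3O2)2·3H2O

Mass of water lost = 9.42 − 8.08 = 1.34 g → 1.34 / 18.02 = 0.07436 mol H2O
Molar mass of Pb(C2H3O2)2 = 325.29 g/mol → mol Pb(C2H3O2)2 = 8.08 / 325.29 = 0.02484
n = 0.07436 / 0.02484 = 2.99 ≈ 3 → Pb(C2H3O2)2·3H2O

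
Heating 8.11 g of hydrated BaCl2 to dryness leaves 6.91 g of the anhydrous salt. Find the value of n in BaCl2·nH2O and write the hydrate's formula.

Mass of water lost = 8.11 − 6.91 = 1.2 g → 1.2 / 18.02 = 0.06659 mol H2O
Molar mass of BaCl2 = 208.23 g/mol → mol BaCl2 = 6.91 / 208.23 = 0.03318
n = 0.06659 / 0.03318 = 2.01 ≈ 2 → BaCl2·2H2O

BaCl2·2H2O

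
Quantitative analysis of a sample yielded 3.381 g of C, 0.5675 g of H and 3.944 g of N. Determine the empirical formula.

CH2N

C: 3.381 g ÷ 12.01 g/mol = 0.2815 mol
H: 0.5675 g ÷ 1.008 g/mol = 0.563 mol
N: 3.944 g ÷ 14.01 g/mol = 0.2815 mol
Smallest is N at 0.2815 mol; normalising gives C 1.000, H 2.000, N 1.000
Ratio ≈ 1:2:1, so the empirical formula is CH2N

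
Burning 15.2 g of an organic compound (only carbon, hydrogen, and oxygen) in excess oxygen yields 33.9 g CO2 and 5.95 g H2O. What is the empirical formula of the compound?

mol C = 33.9 / 44.01 = 0.7703; mass C = 0.7703 × 12.01 = 9.251 g
mol H = 2 × (5.95 / 18.02) = 0.6604; mass H = 0.6604 × 1.008 = 0.6657 g
mass O = 15.2 − (9.917) = 5.283 g → mol O = 0.3302
Smallest is O at 0.3302 mol; normalising gives C 2.333, H 2.000, O 1.000
Multiply by 3: C 7.00, H 6.00, O 3.00 → C7H6O3

C7H6O3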